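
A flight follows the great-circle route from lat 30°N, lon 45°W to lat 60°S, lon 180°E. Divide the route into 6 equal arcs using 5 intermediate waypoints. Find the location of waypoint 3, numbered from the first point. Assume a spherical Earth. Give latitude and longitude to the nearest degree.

The haversine formula gives a central angle δ ≈ 2.403 rad (137.7°) between the endpoints.
Interpolate at f = 3/6 with slerp weights a = sin((1−f)δ)/sin δ ≈ 1.385, b = sin(fδ)/sin δ ≈ 1.385.
p = a·p₁ + b·p₂ ≈ (0.156, -0.848, -0.507); φ = arcsin(p_z) ≈ -30.45°, λ = atan2(p_y, p_x) ≈ -79.60°.

≈ lat 30°S, lon 80°W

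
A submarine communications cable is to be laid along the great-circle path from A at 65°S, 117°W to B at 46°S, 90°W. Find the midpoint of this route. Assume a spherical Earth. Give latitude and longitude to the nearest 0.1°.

From cos δ = sin φ₁ sin φ₂ + cos φ₁ cos φ₂ cos Δλ, the central angle is δ ≈ 0.419 rad (24.0°).
Interpolate at f = 1/2 with slerp weights a = sin((1−f)δ)/sin δ ≈ 0.511, b = sin(fδ)/sin δ ≈ 0.511.
p = a·p₁ + b·p₂ ≈ (-0.098, -0.548, -0.831); φ = arcsin(p_z) ≈ -56.20°, λ = atan2(p_y, p_x) ≈ -100.15°.

≈ 56.2°S, 100.2°W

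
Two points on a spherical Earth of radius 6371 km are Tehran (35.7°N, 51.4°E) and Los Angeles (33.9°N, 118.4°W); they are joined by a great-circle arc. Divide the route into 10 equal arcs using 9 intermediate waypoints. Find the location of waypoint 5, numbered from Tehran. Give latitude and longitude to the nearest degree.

≈ (83°N, 40°W)

Write both endpoints as unit vectors p₁, p₂ with components (cos φ cos λ, cos φ sin λ, sin φ).
The central angle between the endpoints is δ = arccos(p₁·p₂) ≈ 1.916 rad (109.8°).
Interpolate at f = 5/10 with slerp weights a = sin((1−f)δ)/sin δ ≈ 0.869, b = sin(fδ)/sin δ ≈ 0.869.
p = a·p₁ + b·p₂ ≈ (0.097, -0.083, 0.992); φ = arcsin(p_z) ≈ 82.66°, λ = atan2(p_y, p_x) ≈ -40.47°.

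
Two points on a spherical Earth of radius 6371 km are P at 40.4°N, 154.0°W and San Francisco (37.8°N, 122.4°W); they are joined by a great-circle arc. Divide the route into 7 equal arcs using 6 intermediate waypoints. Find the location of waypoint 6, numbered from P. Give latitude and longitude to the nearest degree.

≈ 39°N, 127°W

Convert each endpoint to a unit vector on the sphere (x = cos φ cos λ, y = cos φ sin λ, z = sin φ).
The central angle between the endpoints is δ = arccos(p₁·p₂) ≈ 0.428 rad (24.5°).
Interpolate at f = 6/7 with slerp weights a = sin((1−f)δ)/sin δ ≈ 0.147, b = sin(fδ)/sin δ ≈ 0.864.
p = a·p₁ + b·p₂ ≈ (-0.467, -0.626, 0.625); φ = arcsin(p_z) ≈ 38.69°, λ = atan2(p_y, p_x) ≈ -126.72°.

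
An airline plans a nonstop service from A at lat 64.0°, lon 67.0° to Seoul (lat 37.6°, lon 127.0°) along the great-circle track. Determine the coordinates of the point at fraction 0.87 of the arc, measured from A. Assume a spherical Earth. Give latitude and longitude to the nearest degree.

≈ lat 42°, lon 123°

Convert each endpoint to a unit vector on the sphere (x = cos φ cos λ, y = cos φ sin λ, z = sin φ).
The central angle between the endpoints is δ = arccos(p₁·p₂) ≈ 0.764 rad (43.8°).
Interpolate at f = 0.87 with slerp weights a = sin((1−f)δ)/sin δ ≈ 0.143, b = sin(fδ)/sin δ ≈ 0.892.
p = a·p₁ + b·p₂ ≈ (-0.401, 0.622, 0.673); φ = arcsin(p_z) ≈ 42.28°, λ = atan2(p_y, p_x) ≈ 122.78°.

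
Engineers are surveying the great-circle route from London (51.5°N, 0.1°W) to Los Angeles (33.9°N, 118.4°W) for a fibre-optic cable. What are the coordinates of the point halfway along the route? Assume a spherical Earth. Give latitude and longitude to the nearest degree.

The haversine formula gives a central angle δ ≈ 1.378 rad (79.0°) between the endpoints.
Interpolate at f = 1/2 with slerp weights a = sin((1−f)δ)/sin δ ≈ 0.648, b = sin(fδ)/sin δ ≈ 0.648.
p = a·p₁ + b·p₂ ≈ (0.148, -0.474, 0.868); φ = arcsin(p_z) ≈ 60.26°, λ = atan2(p_y, p_x) ≈ -72.70°.

≈ (60°N, 73°W)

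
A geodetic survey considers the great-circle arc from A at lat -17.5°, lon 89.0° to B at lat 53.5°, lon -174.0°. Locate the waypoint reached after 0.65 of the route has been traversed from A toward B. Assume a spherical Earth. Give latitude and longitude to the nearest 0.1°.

≈ lat 37.0°, lon 136.1°

Convert each endpoint to a unit vector on the sphere (x = cos φ cos λ, y = cos φ sin λ, z = sin φ).
The central angle between the endpoints is δ = arccos(p₁·p₂) ≈ 1.887 rad (108.1°).
Interpolate at f = 0.65 with slerp weights a = sin((1−f)δ)/sin δ ≈ 0.645, b = sin(fδ)/sin δ ≈ 0.990.
p = a·p₁ + b·p₂ ≈ (-0.575, 0.554, 0.602); φ = arcsin(p_z) ≈ 37.02°, λ = atan2(p_y, p_x) ≈ 136.08°.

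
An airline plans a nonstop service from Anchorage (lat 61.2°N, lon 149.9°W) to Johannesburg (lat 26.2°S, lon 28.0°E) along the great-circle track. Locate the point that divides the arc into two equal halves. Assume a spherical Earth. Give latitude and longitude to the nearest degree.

The haversine formula gives a central angle δ ≈ 2.530 rad (145.0°) between the endpoints.
Interpolate at f = 1/2 with slerp weights a = sin((1−f)δ)/sin δ ≈ 1.661, b = sin(fδ)/sin δ ≈ 1.661.
p = a·p₁ + b·p₂ ≈ (0.624, 0.298, 0.722); φ = arcsin(p_z) ≈ 46.25°, λ = atan2(p_y, p_x) ≈ 25.57°.

≈ lat 46°N, lon 26°E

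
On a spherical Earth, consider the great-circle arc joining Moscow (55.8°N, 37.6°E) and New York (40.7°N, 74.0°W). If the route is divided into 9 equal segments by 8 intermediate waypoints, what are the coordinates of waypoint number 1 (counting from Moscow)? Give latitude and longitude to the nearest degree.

≈ (60°N, 26°E)

Convert each endpoint to a unit vector on the sphere (x = cos φ cos λ, y = cos φ sin λ, z = sin φ).
The central angle between the endpoints is δ = arccos(p₁·p₂) ≈ 1.178 rad (67.5°).
Interpolate at f = 1/9 with slerp weights a = sin((1−f)δ)/sin δ ≈ 0.937, b = sin(fδ)/sin δ ≈ 0.141.
p = a·p₁ + b·p₂ ≈ (0.447, 0.219, 0.867); φ = arcsin(p_z) ≈ 60.16°, λ = atan2(p_y, p_x) ≈ 26.05°.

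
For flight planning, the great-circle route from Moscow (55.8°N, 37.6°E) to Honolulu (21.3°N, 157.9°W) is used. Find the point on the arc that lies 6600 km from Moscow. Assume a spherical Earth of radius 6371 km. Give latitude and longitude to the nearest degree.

≈ 63°N, 171°W

Write both endpoints as unit vectors p₁, p₂ with components (cos φ cos λ, cos φ sin λ, sin φ).
The central angle between the endpoints is δ = arccos(p₁·p₂) ≈ 1.776 rad (101.8°). The total great-circle distance is δ·R ≈ 1.776 × 6371 ≈ 11318 km, so the target fraction is f = 6600/11318 ≈ 0.583.
Interpolate at f ≈ 0.583 with slerp weights a = sin((1−f)δ)/sin δ ≈ 0.689, b = sin(fδ)/sin δ ≈ 0.879.
p = a·p₁ + b·p₂ ≈ (-0.452, -0.072, 0.889); φ = arcsin(p_z) ≈ 62.78°, λ = atan2(p_y, p_x) ≈ -170.98°.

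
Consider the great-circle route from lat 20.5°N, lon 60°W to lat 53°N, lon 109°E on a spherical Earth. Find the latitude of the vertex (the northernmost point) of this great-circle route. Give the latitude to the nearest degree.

The great circle lies in the plane with unit normal n̂ = (p₁ × p₂)/|p₁ × p₂|.
Here n̂_z ≈ +0.112; the vertex latitude is φ_max = arccos|n̂_z| ≈ 83.6°.
Check via Clairaut: cos φ_max = |cos φ₁| · sin C = cos(20.5°)·sin(6.9°) ≈ 0.112, again giving ≈ 83.6°.

≈ 84°N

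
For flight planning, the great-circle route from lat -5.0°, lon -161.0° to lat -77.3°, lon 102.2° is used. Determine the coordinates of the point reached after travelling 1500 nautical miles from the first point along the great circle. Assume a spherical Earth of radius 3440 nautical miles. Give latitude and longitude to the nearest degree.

≈ lat -29°, lon -167°

From cos δ = sin φ₁ sin φ₂ + cos φ₁ cos φ₂ cos Δλ, the central angle is δ ≈ 1.512 rad (86.6°). The total great-circle distance is δ·R ≈ 1.512 × 3440 ≈ 5200 nmi, so the target fraction is f = 1500/5200 ≈ 0.288.
Interpolate at f ≈ 0.288 with slerp weights a = sin((1−f)δ)/sin δ ≈ 0.881, b = sin(fδ)/sin δ ≈ 0.423.
p = a·p₁ + b·p₂ ≈ (-0.850, -0.195, -0.490); φ = arcsin(p_z) ≈ -29.31°, λ = atan2(p_y, p_x) ≈ -167.08°.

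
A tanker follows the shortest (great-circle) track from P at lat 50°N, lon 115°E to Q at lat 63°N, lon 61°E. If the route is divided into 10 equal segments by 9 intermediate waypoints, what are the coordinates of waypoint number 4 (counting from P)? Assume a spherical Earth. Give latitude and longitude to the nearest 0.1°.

Write both endpoints as unit vectors p₁, p₂ with components (cos φ cos λ, cos φ sin λ, sin φ).
The central angle between the endpoints is δ = arccos(p₁·p₂) ≈ 0.547 rad (31.3°).
Interpolate at f = 4/10 with slerp weights a = sin((1−f)δ)/sin δ ≈ 0.620, b = sin(fδ)/sin δ ≈ 0.417.
p = a·p₁ + b·p₂ ≈ (-0.077, 0.527, 0.847); φ = arcsin(p_z) ≈ 57.84°, λ = atan2(p_y, p_x) ≈ 98.26°.

≈ lat 57.8°N, lon 98.3°E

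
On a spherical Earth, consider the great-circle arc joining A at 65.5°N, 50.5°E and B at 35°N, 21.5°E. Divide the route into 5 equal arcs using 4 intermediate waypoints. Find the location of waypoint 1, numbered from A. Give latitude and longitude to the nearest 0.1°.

≈ 60.1°N, 40.8°E

Convert each endpoint to a unit vector on the sphere (x = cos φ cos λ, y = cos φ sin λ, z = sin φ).
The central angle between the endpoints is δ = arccos(p₁·p₂) ≈ 0.611 rad (35.0°).
Interpolate at f = 1/5 with slerp weights a = sin((1−f)δ)/sin δ ≈ 0.819, b = sin(fδ)/sin δ ≈ 0.212.
p = a·p₁ + b·p₂ ≈ (0.378, 0.326, 0.867); φ = arcsin(p_z) ≈ 60.08°, λ = atan2(p_y, p_x) ≈ 40.76°.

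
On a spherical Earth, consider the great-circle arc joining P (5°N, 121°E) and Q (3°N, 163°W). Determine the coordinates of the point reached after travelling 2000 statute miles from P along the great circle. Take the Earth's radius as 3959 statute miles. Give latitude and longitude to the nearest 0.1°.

≈ (5.3°N, 150.1°E)

Convert each endpoint to a unit vector on the sphere (x = cos φ cos λ, y = cos φ sin λ, z = sin φ).
The central angle between the endpoints is δ = arccos(p₁·p₂) ≈ 1.323 rad (75.8°). The total great-circle distance is δ·R ≈ 1.323 × 3959 ≈ 5238 mi, so the target fraction is f = 2000/5238 ≈ 0.382.
Interpolate at f ≈ 0.382 with slerp weights a = sin((1−f)δ)/sin δ ≈ 0.753, b = sin(fδ)/sin δ ≈ 0.499.
p = a·p₁ + b·p₂ ≈ (-0.863, 0.497, 0.092); φ = arcsin(p_z) ≈ 5.26°, λ = atan2(p_y, p_x) ≈ 150.06°.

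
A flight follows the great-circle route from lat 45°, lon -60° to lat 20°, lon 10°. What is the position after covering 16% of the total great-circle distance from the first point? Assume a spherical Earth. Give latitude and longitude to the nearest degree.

Convert each endpoint to a unit vector on the sphere (x = cos φ cos λ, y = cos φ sin λ, z = sin φ).
The central angle between the endpoints is δ = arccos(p₁·p₂) ≈ 1.083 rad (62.0°).
Interpolate at f = 0.16 with slerp weights a = sin((1−f)δ)/sin δ ≈ 0.893, b = sin(fδ)/sin δ ≈ 0.195.
p = a·p₁ + b·p₂ ≈ (0.496, -0.515, 0.699); φ = arcsin(p_z) ≈ 44.31°, λ = atan2(p_y, p_x) ≈ -46.07°.

≈ lat 44°, lon -46°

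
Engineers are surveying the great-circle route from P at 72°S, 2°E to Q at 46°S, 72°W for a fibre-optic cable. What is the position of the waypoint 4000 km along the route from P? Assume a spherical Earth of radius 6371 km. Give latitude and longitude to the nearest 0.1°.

≈ 51.3°S, 67.7°W

Write both endpoints as unit vectors p₁, p₂ with components (cos φ cos λ, cos φ sin λ, sin φ).
The central angle between the endpoints is δ = arccos(p₁·p₂) ≈ 0.733 rad (42.0°). The total great-circle distance is δ·R ≈ 0.733 × 6371 ≈ 4669 km, so the target fraction is f = 4000/4669 ≈ 0.857.
Interpolate at f ≈ 0.857 with slerp weights a = sin((1−f)δ)/sin δ ≈ 0.157, b = sin(fδ)/sin δ ≈ 0.878.
p = a·p₁ + b·p₂ ≈ (0.237, -0.578, -0.781); φ = arcsin(p_z) ≈ -51.31°, λ = atan2(p_y, p_x) ≈ -67.73°.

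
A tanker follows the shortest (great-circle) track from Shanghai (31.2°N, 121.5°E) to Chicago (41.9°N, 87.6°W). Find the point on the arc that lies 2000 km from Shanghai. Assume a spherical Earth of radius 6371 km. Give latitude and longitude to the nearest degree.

The haversine formula gives a central angle δ ≈ 1.783 rad (102.1°) between the endpoints. The total great-circle distance is δ·R ≈ 1.783 × 6371 ≈ 11358 km, so the target fraction is f = 2000/11358 ≈ 0.176.
Interpolate at f ≈ 0.176 with slerp weights a = sin((1−f)δ)/sin δ ≈ 1.018, b = sin(fδ)/sin δ ≈ 0.316.
p = a·p₁ + b·p₂ ≈ (-0.445, 0.507, 0.738); φ = arcsin(p_z) ≈ 47.57°, λ = atan2(p_y, p_x) ≈ 131.26°.

≈ (48°N, 131°E)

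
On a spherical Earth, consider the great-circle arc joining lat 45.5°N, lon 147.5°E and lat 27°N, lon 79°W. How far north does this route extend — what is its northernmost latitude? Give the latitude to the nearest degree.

≈ 63°N

The great circle lies in the plane with unit normal n̂ = (p₁ × p₂)/|p₁ × p₂|.
Here n̂_z ≈ +0.456; the vertex latitude is φ_max = arccos|n̂_z| ≈ 62.9°.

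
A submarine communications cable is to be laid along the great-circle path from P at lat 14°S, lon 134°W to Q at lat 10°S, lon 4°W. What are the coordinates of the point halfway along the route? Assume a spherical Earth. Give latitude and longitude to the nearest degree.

≈ lat 27°S, lon 68°W

Write both endpoints as unit vectors p₁, p₂ with components (cos φ cos λ, cos φ sin λ, sin φ).
The central angle between the endpoints is δ = arccos(p₁·p₂) ≈ 2.180 rad (124.9°).
Interpolate at f = 1/2 with slerp weights a = sin((1−f)δ)/sin δ ≈ 1.081, b = sin(fδ)/sin δ ≈ 1.081.
p = a·p₁ + b·p₂ ≈ (0.333, -0.829, -0.449); φ = arcsin(p_z) ≈ -26.70°, λ = atan2(p_y, p_x) ≈ -68.09°.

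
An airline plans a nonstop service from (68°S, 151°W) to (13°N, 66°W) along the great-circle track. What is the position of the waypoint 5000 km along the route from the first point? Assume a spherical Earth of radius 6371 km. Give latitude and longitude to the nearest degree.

≈ (38°S, 89°W)

Convert each endpoint to a unit vector on the sphere (x = cos φ cos λ, y = cos φ sin λ, z = sin φ).
The central angle between the endpoints is δ = arccos(p₁·p₂) ≈ 1.748 rad (100.2°). The total great-circle distance is δ·R ≈ 1.748 × 6371 ≈ 11140 km, so the target fraction is f = 5000/11140 ≈ 0.449.
Interpolate at f ≈ 0.449 with slerp weights a = sin((1−f)δ)/sin δ ≈ 0.834, b = sin(fδ)/sin δ ≈ 0.718.
p = a·p₁ + b·p₂ ≈ (0.011, -0.791, -0.612); φ = arcsin(p_z) ≈ -37.75°, λ = atan2(p_y, p_x) ≈ -89.19°.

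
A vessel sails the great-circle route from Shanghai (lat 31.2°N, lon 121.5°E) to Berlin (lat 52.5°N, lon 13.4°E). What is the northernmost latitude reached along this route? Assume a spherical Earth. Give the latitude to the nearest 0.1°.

≈ 59.3°N

The great circle lies in the plane with unit normal n̂ = (p₁ × p₂)/|p₁ × p₂|.
Here n̂_z ≈ -0.511; the vertex latitude is φ_max = arccos|n̂_z| ≈ 59.3°.
Check via Clairaut: cos φ_max = |cos φ₁| · sin C = cos(31.2°)·sin(36.7°) ≈ 0.511, again giving ≈ 59.3°.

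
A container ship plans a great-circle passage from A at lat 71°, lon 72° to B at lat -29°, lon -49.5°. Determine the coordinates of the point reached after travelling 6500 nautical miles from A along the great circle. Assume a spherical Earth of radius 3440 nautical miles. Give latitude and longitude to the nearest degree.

≈ lat -11°, lon -43°

From cos δ = sin φ₁ sin φ₂ + cos φ₁ cos φ₂ cos Δλ, the central angle is δ ≈ 2.223 rad (127.4°). The total great-circle distance is δ·R ≈ 2.223 × 3440 ≈ 7648 nmi, so the target fraction is f = 6500/7648 ≈ 0.850.
Interpolate at f ≈ 0.850 with slerp weights a = sin((1−f)δ)/sin δ ≈ 0.412, b = sin(fδ)/sin δ ≈ 1.195.
p = a·p₁ + b·p₂ ≈ (0.720, -0.667, -0.190); φ = arcsin(p_z) ≈ -10.93°, λ = atan2(p_y, p_x) ≈ -42.81°.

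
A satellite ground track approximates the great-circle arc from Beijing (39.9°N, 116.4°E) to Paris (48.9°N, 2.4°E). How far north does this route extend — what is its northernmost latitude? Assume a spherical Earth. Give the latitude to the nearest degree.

≈ 61°N

The great circle lies in the plane with unit normal n̂ = (p₁ × p₂)/|p₁ × p₂|.
Here n̂_z ≈ -0.480; the vertex latitude is φ_max = arccos|n̂_z| ≈ 61.3°.
Check via Clairaut: cos φ_max = |cos φ₁| · sin C = cos(39.9°)·sin(38.7°) ≈ 0.480, again giving ≈ 61.3°.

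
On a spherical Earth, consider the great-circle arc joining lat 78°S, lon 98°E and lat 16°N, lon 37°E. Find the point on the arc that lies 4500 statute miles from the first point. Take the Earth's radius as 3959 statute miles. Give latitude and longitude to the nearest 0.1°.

From cos δ = sin φ₁ sin φ₂ + cos φ₁ cos φ₂ cos Δλ, the central angle is δ ≈ 1.744 rad (99.9°). The total great-circle distance is δ·R ≈ 1.744 × 3959 ≈ 6906 mi, so the target fraction is f = 4500/6906 ≈ 0.652.
Interpolate at f ≈ 0.652 with slerp weights a = sin((1−f)δ)/sin δ ≈ 0.580, b = sin(fδ)/sin δ ≈ 0.921.
p = a·p₁ + b·p₂ ≈ (0.690, 0.652, -0.313); φ = arcsin(p_z) ≈ -18.25°, λ = atan2(p_y, p_x) ≈ 43.37°.

≈ lat 18.3°S, lon 43.4°E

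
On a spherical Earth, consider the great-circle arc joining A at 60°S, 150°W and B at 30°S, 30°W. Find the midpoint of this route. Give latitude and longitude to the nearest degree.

≈ 61°S, 65°W

From cos δ = sin φ₁ sin φ₂ + cos φ₁ cos φ₂ cos Δλ, the central angle is δ ≈ 1.353 rad (77.5°).
Interpolate at f = 1/2 with slerp weights a = sin((1−f)δ)/sin δ ≈ 0.641, b = sin(fδ)/sin δ ≈ 0.641.
p = a·p₁ + b·p₂ ≈ (0.203, -0.438, -0.876); φ = arcsin(p_z) ≈ -61.14°, λ = atan2(p_y, p_x) ≈ -65.10°.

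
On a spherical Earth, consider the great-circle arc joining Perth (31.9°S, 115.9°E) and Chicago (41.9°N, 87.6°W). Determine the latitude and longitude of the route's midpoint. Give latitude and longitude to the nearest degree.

≈ 22°N, 177°E

Write both endpoints as unit vectors p₁, p₂ with components (cos φ cos λ, cos φ sin λ, sin φ).
The central angle between the endpoints is δ = arccos(p₁·p₂) ≈ 2.772 rad (158.8°).
Interpolate at f = 1/2 with slerp weights a = sin((1−f)δ)/sin δ ≈ 2.720, b = sin(fδ)/sin δ ≈ 2.720.
p = a·p₁ + b·p₂ ≈ (-0.924, 0.055, 0.379); φ = arcsin(p_z) ≈ 22.28°, λ = atan2(p_y, p_x) ≈ 176.62°.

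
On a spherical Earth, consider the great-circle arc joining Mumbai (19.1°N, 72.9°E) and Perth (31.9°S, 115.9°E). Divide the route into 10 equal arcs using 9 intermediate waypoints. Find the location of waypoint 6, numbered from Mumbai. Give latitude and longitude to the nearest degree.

Write both endpoints as unit vectors p₁, p₂ with components (cos φ cos λ, cos φ sin λ, sin φ).
The central angle between the endpoints is δ = arccos(p₁·p₂) ≈ 1.144 rad (65.6°).
Interpolate at f = 6/10 with slerp weights a = sin((1−f)δ)/sin δ ≈ 0.485, b = sin(fδ)/sin δ ≈ 0.696.
p = a·p₁ + b·p₂ ≈ (-0.123, 0.970, -0.209); φ = arcsin(p_z) ≈ -12.07°, λ = atan2(p_y, p_x) ≈ 97.25°.

≈ (12°S, 97°E)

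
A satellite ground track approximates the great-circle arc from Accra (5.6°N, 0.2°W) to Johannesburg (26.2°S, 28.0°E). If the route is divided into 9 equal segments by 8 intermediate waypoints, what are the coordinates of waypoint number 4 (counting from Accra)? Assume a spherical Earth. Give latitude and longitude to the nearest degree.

The haversine formula gives a central angle δ ≈ 0.732 rad (41.9°) between the endpoints.
Interpolate at f = 4/9 with slerp weights a = sin((1−f)δ)/sin δ ≈ 0.592, b = sin(fδ)/sin δ ≈ 0.478.
p = a·p₁ + b·p₂ ≈ (0.968, 0.199, -0.153); φ = arcsin(p_z) ≈ -8.82°, λ = atan2(p_y, p_x) ≈ 11.64°.

≈ 9°S, 12°E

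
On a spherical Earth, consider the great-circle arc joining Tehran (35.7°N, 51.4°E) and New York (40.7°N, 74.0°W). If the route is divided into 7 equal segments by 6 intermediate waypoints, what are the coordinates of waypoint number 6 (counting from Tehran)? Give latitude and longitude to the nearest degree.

Write both endpoints as unit vectors p₁, p₂ with components (cos φ cos λ, cos φ sin λ, sin φ).
The central angle between the endpoints is δ = arccos(p₁·p₂) ≈ 1.547 rad (88.6°).
Interpolate at f = 6/7 with slerp weights a = sin((1−f)δ)/sin δ ≈ 0.219, b = sin(fδ)/sin δ ≈ 0.970.
p = a·p₁ + b·p₂ ≈ (0.314, -0.568, 0.761); φ = arcsin(p_z) ≈ 49.53°, λ = atan2(p_y, p_x) ≈ -61.08°.

≈ (50°N, 61°W)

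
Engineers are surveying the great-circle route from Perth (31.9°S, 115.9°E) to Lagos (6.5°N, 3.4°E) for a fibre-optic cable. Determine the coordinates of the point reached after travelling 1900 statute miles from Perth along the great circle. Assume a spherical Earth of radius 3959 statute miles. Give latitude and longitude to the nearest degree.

Write both endpoints as unit vectors p₁, p₂ with components (cos φ cos λ, cos φ sin λ, sin φ).
The central angle between the endpoints is δ = arccos(p₁·p₂) ≈ 1.963 rad (112.5°). The total great-circle distance is δ·R ≈ 1.963 × 3959 ≈ 7773 mi, so the target fraction is f = 1900/7773 ≈ 0.244.
Interpolate at f ≈ 0.244 with slerp weights a = sin((1−f)δ)/sin δ ≈ 1.078, b = sin(fδ)/sin δ ≈ 0.500.
p = a·p₁ + b·p₂ ≈ (0.096, 0.853, -0.513); φ = arcsin(p_z) ≈ -30.88°, λ = atan2(p_y, p_x) ≈ 83.59°.

≈ (31°S, 84°E)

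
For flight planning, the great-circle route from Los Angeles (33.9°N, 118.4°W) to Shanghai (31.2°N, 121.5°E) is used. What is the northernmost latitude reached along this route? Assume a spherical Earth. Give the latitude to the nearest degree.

The great circle lies in the plane with unit normal n̂ = (p₁ × p₂)/|p₁ × p₂|.
Here n̂_z ≈ -0.616; the vertex latitude is φ_max = arccos|n̂_z| ≈ 52.0°.
Check via Clairaut: cos φ_max = |cos φ₁| · sin C = cos(33.9°)·sin(47.9°) ≈ 0.616, again giving ≈ 52.0°.

≈ 52°N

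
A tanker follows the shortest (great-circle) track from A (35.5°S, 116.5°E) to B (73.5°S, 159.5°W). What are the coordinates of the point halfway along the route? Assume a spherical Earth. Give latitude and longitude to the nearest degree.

≈ (60°S, 135°E)

The haversine formula gives a central angle δ ≈ 0.951 rad (54.5°) between the endpoints.
Interpolate at f = 1/2 with slerp weights a = sin((1−f)δ)/sin δ ≈ 0.562, b = sin(fδ)/sin δ ≈ 0.562.
p = a·p₁ + b·p₂ ≈ (-0.354, 0.354, -0.866); φ = arcsin(p_z) ≈ -59.97°, λ = atan2(p_y, p_x) ≈ 135.01°.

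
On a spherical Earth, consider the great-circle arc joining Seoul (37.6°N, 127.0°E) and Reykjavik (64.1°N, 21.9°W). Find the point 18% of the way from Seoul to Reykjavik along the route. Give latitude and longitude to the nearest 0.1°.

≈ (50.7°N, 122.0°E)

Write both endpoints as unit vectors p₁, p₂ with components (cos φ cos λ, cos φ sin λ, sin φ).
The central angle between the endpoints is δ = arccos(p₁·p₂) ≈ 1.316 rad (75.4°).
Interpolate at f = 0.18 with slerp weights a = sin((1−f)δ)/sin δ ≈ 0.911, b = sin(fδ)/sin δ ≈ 0.242.
p = a·p₁ + b·p₂ ≈ (-0.336, 0.537, 0.774); φ = arcsin(p_z) ≈ 50.70°, λ = atan2(p_y, p_x) ≈ 122.05°.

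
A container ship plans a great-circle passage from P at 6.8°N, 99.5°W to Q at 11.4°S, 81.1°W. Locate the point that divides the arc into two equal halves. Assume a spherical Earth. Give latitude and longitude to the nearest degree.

≈ 2°S, 90°W

The haversine formula gives a central angle δ ≈ 0.451 rad (25.8°) between the endpoints.
Interpolate at f = 1/2 with slerp weights a = sin((1−f)δ)/sin δ ≈ 0.513, b = sin(fδ)/sin δ ≈ 0.513.
p = a·p₁ + b·p₂ ≈ (-0.006, -0.999, -0.041); φ = arcsin(p_z) ≈ -2.33°, λ = atan2(p_y, p_x) ≈ -90.36°.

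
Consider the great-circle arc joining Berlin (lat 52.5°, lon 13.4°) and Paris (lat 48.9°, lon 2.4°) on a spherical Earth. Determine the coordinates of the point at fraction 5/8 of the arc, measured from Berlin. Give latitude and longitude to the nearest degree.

Convert each endpoint to a unit vector on the sphere (x = cos φ cos λ, y = cos φ sin λ, z = sin φ).
The central angle between the endpoints is δ = arccos(p₁·p₂) ≈ 0.137 rad (7.8°).
Interpolate at f = 5/8 with slerp weights a = sin((1−f)δ)/sin δ ≈ 0.376, b = sin(fδ)/sin δ ≈ 0.626.
p = a·p₁ + b·p₂ ≈ (0.634, 0.070, 0.770); φ = arcsin(p_z) ≈ 50.37°, λ = atan2(p_y, p_x) ≈ 6.33°.

≈ lat 50°, lon 6°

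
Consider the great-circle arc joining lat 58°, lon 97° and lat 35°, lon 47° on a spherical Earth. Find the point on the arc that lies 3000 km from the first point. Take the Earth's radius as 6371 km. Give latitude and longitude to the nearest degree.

≈ lat 45°, lon 59°

From cos δ = sin φ₁ sin φ₂ + cos φ₁ cos φ₂ cos Δλ, the central angle is δ ≈ 0.699 rad (40.1°). The total great-circle distance is δ·R ≈ 0.699 × 6371 ≈ 4454 km, so the target fraction is f = 3000/4454 ≈ 0.674.
Interpolate at f ≈ 0.674 with slerp weights a = sin((1−f)δ)/sin δ ≈ 0.352, b = sin(fδ)/sin δ ≈ 0.705.
p = a·p₁ + b·p₂ ≈ (0.371, 0.607, 0.702); φ = arcsin(p_z) ≈ 44.63°, λ = atan2(p_y, p_x) ≈ 58.57°.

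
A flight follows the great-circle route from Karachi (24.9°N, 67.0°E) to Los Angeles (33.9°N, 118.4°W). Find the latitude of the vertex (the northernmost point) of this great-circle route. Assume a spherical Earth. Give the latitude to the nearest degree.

The great circle lies in the plane with unit normal n̂ = (p₁ × p₂)/|p₁ × p₂|.
Here n̂_z ≈ +0.083; the vertex latitude is φ_max = arccos|n̂_z| ≈ 85.3°.
Check via Clairaut: cos φ_max = |cos φ₁| · sin C = cos(24.9°)·sin(5.2°) ≈ 0.083, again giving ≈ 85.3°.

≈ 85°N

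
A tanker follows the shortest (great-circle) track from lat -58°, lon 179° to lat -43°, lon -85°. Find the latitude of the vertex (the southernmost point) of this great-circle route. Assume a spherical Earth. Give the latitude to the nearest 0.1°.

The great circle lies in the plane with unit normal n̂ = (p₁ × p₂)/|p₁ × p₂|.
Here n̂_z ≈ +0.457; the vertex latitude is φ_max = arccos|n̂_z| ≈ 62.8°.

≈ -62.8°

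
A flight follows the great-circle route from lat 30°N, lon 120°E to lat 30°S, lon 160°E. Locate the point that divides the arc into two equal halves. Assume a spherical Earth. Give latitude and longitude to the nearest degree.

Convert each endpoint to a unit vector on the sphere (x = cos φ cos λ, y = cos φ sin λ, z = sin φ).
The central angle between the endpoints is δ = arccos(p₁·p₂) ≈ 1.240 rad (71.1°).
Interpolate at f = 1/2 with slerp weights a = sin((1−f)δ)/sin δ ≈ 0.614, b = sin(fδ)/sin δ ≈ 0.614.
p = a·p₁ + b·p₂ ≈ (-0.766, 0.643, 0.000); φ = arcsin(p_z) ≈ 0.00°, λ = atan2(p_y, p_x) ≈ 140.00°.

≈ lat 0°N, lon 140°E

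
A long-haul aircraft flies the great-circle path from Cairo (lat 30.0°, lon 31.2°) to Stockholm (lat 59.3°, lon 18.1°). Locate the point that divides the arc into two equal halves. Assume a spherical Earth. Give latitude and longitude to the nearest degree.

≈ lat 45°, lon 26°

Convert each endpoint to a unit vector on the sphere (x = cos φ cos λ, y = cos φ sin λ, z = sin φ).
The central angle between the endpoints is δ = arccos(p₁·p₂) ≈ 0.534 rad (30.6°).
Interpolate at f = 1/2 with slerp weights a = sin((1−f)δ)/sin δ ≈ 0.518, b = sin(fδ)/sin δ ≈ 0.518.
p = a·p₁ + b·p₂ ≈ (0.636, 0.315, 0.705); φ = arcsin(p_z) ≈ 44.83°, λ = atan2(p_y, p_x) ≈ 26.35°.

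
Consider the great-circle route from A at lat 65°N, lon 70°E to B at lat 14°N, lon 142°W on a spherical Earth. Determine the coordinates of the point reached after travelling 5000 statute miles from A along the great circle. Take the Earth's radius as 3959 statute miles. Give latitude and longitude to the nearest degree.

The haversine formula gives a central angle δ ≈ 1.700 rad (97.4°) between the endpoints. The total great-circle distance is δ·R ≈ 1.700 × 3959 ≈ 6729 mi, so the target fraction is f = 5000/6729 ≈ 0.743.
Interpolate at f ≈ 0.743 with slerp weights a = sin((1−f)δ)/sin δ ≈ 0.426, b = sin(fδ)/sin δ ≈ 0.961.
p = a·p₁ + b·p₂ ≈ (-0.673, -0.405, 0.619); φ = arcsin(p_z) ≈ 38.24°, λ = atan2(p_y, p_x) ≈ -148.99°.

≈ lat 38°N, lon 149°W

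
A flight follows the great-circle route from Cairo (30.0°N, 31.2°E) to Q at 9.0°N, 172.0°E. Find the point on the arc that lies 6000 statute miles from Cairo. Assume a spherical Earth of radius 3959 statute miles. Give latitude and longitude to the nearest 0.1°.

From cos δ = sin φ₁ sin φ₂ + cos φ₁ cos φ₂ cos Δλ, the central angle is δ ≈ 2.195 rad (125.8°). The total great-circle distance is δ·R ≈ 2.195 × 3959 ≈ 8691 mi, so the target fraction is f = 6000/8691 ≈ 0.690.
Interpolate at f ≈ 0.690 with slerp weights a = sin((1−f)δ)/sin δ ≈ 0.775, b = sin(fδ)/sin δ ≈ 1.231.
p = a·p₁ + b·p₂ ≈ (-0.630, 0.517, 0.580); φ = arcsin(p_z) ≈ 35.44°, λ = atan2(p_y, p_x) ≈ 140.63°.

≈ 35.4°N, 140.6°E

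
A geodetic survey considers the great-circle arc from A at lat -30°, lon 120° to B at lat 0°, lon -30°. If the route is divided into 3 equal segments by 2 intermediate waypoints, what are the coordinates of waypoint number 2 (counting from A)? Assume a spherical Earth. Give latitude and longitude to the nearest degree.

Convert each endpoint to a unit vector on the sphere (x = cos φ cos λ, y = cos φ sin λ, z = sin φ).
The central angle between the endpoints is δ = arccos(p₁·p₂) ≈ 2.419 rad (138.6°).
Interpolate at f = 2/3 with slerp weights a = sin((1−f)δ)/sin δ ≈ 1.091, b = sin(fδ)/sin δ ≈ 1.511.
p = a·p₁ + b·p₂ ≈ (0.836, 0.063, -0.546); φ = arcsin(p_z) ≈ -33.06°, λ = atan2(p_y, p_x) ≈ 4.32°.

≈ lat -33°, lon 4°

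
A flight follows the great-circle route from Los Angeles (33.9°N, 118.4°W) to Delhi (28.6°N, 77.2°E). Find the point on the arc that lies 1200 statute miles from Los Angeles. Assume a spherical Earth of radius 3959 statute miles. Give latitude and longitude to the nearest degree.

≈ (50°N, 125°W)

Write both endpoints as unit vectors p₁, p₂ with components (cos φ cos λ, cos φ sin λ, sin φ).
The central angle between the endpoints is δ = arccos(p₁·p₂) ≈ 2.021 rad (115.8°). The total great-circle distance is δ·R ≈ 2.021 × 3959 ≈ 8000 mi, so the target fraction is f = 1200/8000 ≈ 0.150.
Interpolate at f ≈ 0.150 with slerp weights a = sin((1−f)δ)/sin δ ≈ 1.099, b = sin(fδ)/sin δ ≈ 0.331.
p = a·p₁ + b·p₂ ≈ (-0.369, -0.518, 0.771); φ = arcsin(p_z) ≈ 50.48°, λ = atan2(p_y, p_x) ≈ -125.46°.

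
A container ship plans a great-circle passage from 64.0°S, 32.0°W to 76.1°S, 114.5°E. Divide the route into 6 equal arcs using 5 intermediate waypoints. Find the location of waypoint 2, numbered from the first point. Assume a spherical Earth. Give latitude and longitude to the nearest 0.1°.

≈ 76.2°S, 20.6°W

Write both endpoints as unit vectors p₁, p₂ with components (cos φ cos λ, cos φ sin λ, sin φ).
The central angle between the endpoints is δ = arccos(p₁·p₂) ≈ 0.669 rad (38.3°).
Interpolate at f = 2/6 with slerp weights a = sin((1−f)δ)/sin δ ≈ 0.695, b = sin(fδ)/sin δ ≈ 0.357.
p = a·p₁ + b·p₂ ≈ (0.223, -0.084, -0.971); φ = arcsin(p_z) ≈ -76.22°, λ = atan2(p_y, p_x) ≈ -20.55°.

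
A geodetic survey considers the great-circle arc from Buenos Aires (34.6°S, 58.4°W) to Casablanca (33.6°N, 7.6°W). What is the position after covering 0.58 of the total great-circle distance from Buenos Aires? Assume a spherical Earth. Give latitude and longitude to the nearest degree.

Write both endpoints as unit vectors p₁, p₂ with components (cos φ cos λ, cos φ sin λ, sin φ).
The central angle between the endpoints is δ = arccos(p₁·p₂) ≈ 1.451 rad (83.2°).
Interpolate at f = 0.58 with slerp weights a = sin((1−f)δ)/sin δ ≈ 0.577, b = sin(fδ)/sin δ ≈ 0.751.
p = a·p₁ + b·p₂ ≈ (0.869, -0.487, 0.088); φ = arcsin(p_z) ≈ 5.06°, λ = atan2(p_y, p_x) ≈ -29.27°.

≈ 5°N, 29°W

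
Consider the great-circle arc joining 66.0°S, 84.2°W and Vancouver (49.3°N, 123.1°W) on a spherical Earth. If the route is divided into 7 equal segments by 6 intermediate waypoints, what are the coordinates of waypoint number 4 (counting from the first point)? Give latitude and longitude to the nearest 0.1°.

Write both endpoints as unit vectors p₁, p₂ with components (cos φ cos λ, cos φ sin λ, sin φ).
The central angle between the endpoints is δ = arccos(p₁·p₂) ≈ 2.079 rad (119.1°).
Interpolate at f = 4/7 with slerp weights a = sin((1−f)δ)/sin δ ≈ 0.890, b = sin(fδ)/sin δ ≈ 1.061.
p = a·p₁ + b·p₂ ≈ (-0.341, -0.940, -0.008); φ = arcsin(p_z) ≈ -0.47°, λ = atan2(p_y, p_x) ≈ -109.96°.

≈ 0.5°S, 110.0°W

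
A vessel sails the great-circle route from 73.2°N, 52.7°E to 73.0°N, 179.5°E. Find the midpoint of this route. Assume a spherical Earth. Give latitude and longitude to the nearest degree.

≈ 82°N, 117°E

Write both endpoints as unit vectors p₁, p₂ with components (cos φ cos λ, cos φ sin λ, sin φ).
The central angle between the endpoints is δ = arccos(p₁·p₂) ≈ 0.526 rad (30.1°).
Interpolate at f = 1/2 with slerp weights a = sin((1−f)δ)/sin δ ≈ 0.518, b = sin(fδ)/sin δ ≈ 0.518.
p = a·p₁ + b·p₂ ≈ (-0.061, 0.120, 0.991); φ = arcsin(p_z) ≈ 82.25°, λ = atan2(p_y, p_x) ≈ 116.76°.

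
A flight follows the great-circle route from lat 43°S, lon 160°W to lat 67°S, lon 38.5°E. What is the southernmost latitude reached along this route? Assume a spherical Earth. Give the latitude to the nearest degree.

The great circle lies in the plane with unit normal n̂ = (p₁ × p₂)/|p₁ × p₂|.
Here n̂_z ≈ -0.097; the vertex latitude is φ_max = arccos|n̂_z| ≈ 84.4°.

≈ 84°S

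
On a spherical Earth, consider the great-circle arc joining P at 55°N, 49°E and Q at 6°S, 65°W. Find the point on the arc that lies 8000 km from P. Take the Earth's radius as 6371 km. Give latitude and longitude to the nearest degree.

Convert each endpoint to a unit vector on the sphere (x = cos φ cos λ, y = cos φ sin λ, z = sin φ).
The central angle between the endpoints is δ = arccos(p₁·p₂) ≈ 1.894 rad (108.5°). The total great-circle distance is δ·R ≈ 1.894 × 6371 ≈ 12067 km, so the target fraction is f = 8000/12067 ≈ 0.663.
Interpolate at f ≈ 0.663 with slerp weights a = sin((1−f)δ)/sin δ ≈ 0.628, b = sin(fδ)/sin δ ≈ 1.003.
p = a·p₁ + b·p₂ ≈ (0.658, -0.632, 0.410); φ = arcsin(p_z) ≈ 24.20°, λ = atan2(p_y, p_x) ≈ -43.84°.

≈ 24°N, 44°W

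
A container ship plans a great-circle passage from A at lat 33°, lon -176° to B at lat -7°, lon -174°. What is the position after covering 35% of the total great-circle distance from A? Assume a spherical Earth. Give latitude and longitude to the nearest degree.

Convert each endpoint to a unit vector on the sphere (x = cos φ cos λ, y = cos φ sin λ, z = sin φ).
The central angle between the endpoints is δ = arccos(p₁·p₂) ≈ 0.699 rad (40.0°).
Interpolate at f = 0.35 with slerp weights a = sin((1−f)δ)/sin δ ≈ 0.682, b = sin(fδ)/sin δ ≈ 0.376.
p = a·p₁ + b·p₂ ≈ (-0.942, -0.079, 0.326); φ = arcsin(p_z) ≈ 19.00°, λ = atan2(p_y, p_x) ≈ -175.21°.

≈ lat 19°, lon -175°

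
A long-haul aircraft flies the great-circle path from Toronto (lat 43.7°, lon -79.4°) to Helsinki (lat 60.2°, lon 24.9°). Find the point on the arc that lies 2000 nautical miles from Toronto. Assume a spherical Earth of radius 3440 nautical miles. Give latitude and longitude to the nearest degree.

≈ lat 65°, lon -33°

From cos δ = sin φ₁ sin φ₂ + cos φ₁ cos φ₂ cos Δλ, the central angle is δ ≈ 1.035 rad (59.3°). The total great-circle distance is δ·R ≈ 1.035 × 3440 ≈ 3559 nmi, so the target fraction is f = 2000/3559 ≈ 0.562.
Interpolate at f ≈ 0.562 with slerp weights a = sin((1−f)δ)/sin δ ≈ 0.509, b = sin(fδ)/sin δ ≈ 0.639.
p = a·p₁ + b·p₂ ≈ (0.356, -0.228, 0.906); φ = arcsin(p_z) ≈ 65.00°, λ = atan2(p_y, p_x) ≈ -32.70°.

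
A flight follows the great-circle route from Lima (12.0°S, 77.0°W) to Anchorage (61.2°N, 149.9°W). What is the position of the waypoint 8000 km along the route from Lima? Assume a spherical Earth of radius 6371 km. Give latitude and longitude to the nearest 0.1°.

≈ 49.5°N, 119.5°W

Convert each endpoint to a unit vector on the sphere (x = cos φ cos λ, y = cos φ sin λ, z = sin φ).
The central angle between the endpoints is δ = arccos(p₁·p₂) ≈ 1.614 rad (92.5°). The total great-circle distance is δ·R ≈ 1.614 × 6371 ≈ 10286 km, so the target fraction is f = 8000/10286 ≈ 0.778.
Interpolate at f ≈ 0.778 with slerp weights a = sin((1−f)δ)/sin δ ≈ 0.351, b = sin(fδ)/sin δ ≈ 0.952.
p = a·p₁ + b·p₂ ≈ (-0.319, -0.565, 0.761); φ = arcsin(p_z) ≈ 49.54°, λ = atan2(p_y, p_x) ≈ -119.48°.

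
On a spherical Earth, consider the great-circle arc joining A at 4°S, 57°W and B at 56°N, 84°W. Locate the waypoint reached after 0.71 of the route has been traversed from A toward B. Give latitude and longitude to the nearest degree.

≈ 39°N, 72°W

Write both endpoints as unit vectors p₁, p₂ with components (cos φ cos λ, cos φ sin λ, sin φ).
The central angle between the endpoints is δ = arccos(p₁·p₂) ≈ 1.116 rad (63.9°).
Interpolate at f = 0.71 with slerp weights a = sin((1−f)δ)/sin δ ≈ 0.354, b = sin(fδ)/sin δ ≈ 0.793.
p = a·p₁ + b·p₂ ≈ (0.239, -0.737, 0.632); φ = arcsin(p_z) ≈ 39.23°, λ = atan2(p_y, p_x) ≈ -72.06°.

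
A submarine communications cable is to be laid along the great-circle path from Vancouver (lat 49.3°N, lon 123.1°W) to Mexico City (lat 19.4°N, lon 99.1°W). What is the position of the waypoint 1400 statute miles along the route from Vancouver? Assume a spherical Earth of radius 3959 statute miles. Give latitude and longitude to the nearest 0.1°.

Convert each endpoint to a unit vector on the sphere (x = cos φ cos λ, y = cos φ sin λ, z = sin φ).
The central angle between the endpoints is δ = arccos(p₁·p₂) ≈ 0.620 rad (35.5°). The total great-circle distance is δ·R ≈ 0.620 × 3959 ≈ 2456 mi, so the target fraction is f = 1400/2456 ≈ 0.570.
Interpolate at f ≈ 0.570 with slerp weights a = sin((1−f)δ)/sin δ ≈ 0.453, b = sin(fδ)/sin δ ≈ 0.596.
p = a·p₁ + b·p₂ ≈ (-0.250, -0.803, 0.542); φ = arcsin(p_z) ≈ 32.79°, λ = atan2(p_y, p_x) ≈ -107.32°.

≈ lat 32.8°N, lon 107.3°W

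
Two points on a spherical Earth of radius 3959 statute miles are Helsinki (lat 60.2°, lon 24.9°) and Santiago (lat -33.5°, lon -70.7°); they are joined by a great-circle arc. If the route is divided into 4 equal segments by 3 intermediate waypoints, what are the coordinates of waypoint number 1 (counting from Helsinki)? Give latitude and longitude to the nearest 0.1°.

≈ lat 43.6°, lon -17.7°

The haversine formula gives a central angle δ ≈ 2.117 rad (121.3°) between the endpoints.
Interpolate at f = 1/4 with slerp weights a = sin((1−f)δ)/sin δ ≈ 1.170, b = sin(fδ)/sin δ ≈ 0.591.
p = a·p₁ + b·p₂ ≈ (0.690, -0.220, 0.689); φ = arcsin(p_z) ≈ 43.57°, λ = atan2(p_y, p_x) ≈ -17.69°.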